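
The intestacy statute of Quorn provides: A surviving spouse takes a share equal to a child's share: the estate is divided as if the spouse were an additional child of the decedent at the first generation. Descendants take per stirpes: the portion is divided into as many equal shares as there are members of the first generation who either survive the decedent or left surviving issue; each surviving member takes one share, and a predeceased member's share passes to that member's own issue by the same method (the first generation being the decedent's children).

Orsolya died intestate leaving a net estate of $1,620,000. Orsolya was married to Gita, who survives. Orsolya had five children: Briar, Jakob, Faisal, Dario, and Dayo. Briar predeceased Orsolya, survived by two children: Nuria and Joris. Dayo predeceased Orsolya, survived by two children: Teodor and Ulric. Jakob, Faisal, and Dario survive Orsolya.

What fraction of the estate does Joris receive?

The spouse counts as an additional share at the children's level, so there are 6 primary shares of $270,000. Gita takes one such share ($270,000).
The children's combined portion ($1,350,000) is divided into 5 shares of $270,000: Jakob, Faisal, and Dario each take $270,000; Briar's $270,000 share passes to Briar's issue; Dayo's $270,000 share passes to Dayo's issue.
Briar's share ($270,000) is divided into 2 shares of $135,000: Nuria and Joris each take $135,000.
Dayo's share ($270,000) is divided into 2 shares of $135,000: Teodor and Ulric each take $135,000.

Joris receives 1/12 of the estate.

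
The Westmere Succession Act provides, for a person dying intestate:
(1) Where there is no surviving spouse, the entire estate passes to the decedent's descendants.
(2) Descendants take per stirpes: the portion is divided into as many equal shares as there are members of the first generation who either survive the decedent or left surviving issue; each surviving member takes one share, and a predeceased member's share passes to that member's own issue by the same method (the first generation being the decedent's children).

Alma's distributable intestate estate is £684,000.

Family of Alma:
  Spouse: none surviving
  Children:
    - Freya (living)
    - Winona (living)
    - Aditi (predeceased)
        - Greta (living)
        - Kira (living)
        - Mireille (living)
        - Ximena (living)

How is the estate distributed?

Freya: £228,000; Winona: £228,000; Greta: £57,000; Kira: £57,000; Mireille: £57,000; Ximena: £57,000

The entire £684,000 passes to the descendants.
That amount (£684,000) is divided into 3 shares of £228,000: Freya and Winona each take £228,000; Aditi's £228,000 share passes to Aditi's issue.
Aditi's share (£228,000) is divided into 4 shares of £57,000: Greta, Kira, Mireille, and Ximena each take £57,000.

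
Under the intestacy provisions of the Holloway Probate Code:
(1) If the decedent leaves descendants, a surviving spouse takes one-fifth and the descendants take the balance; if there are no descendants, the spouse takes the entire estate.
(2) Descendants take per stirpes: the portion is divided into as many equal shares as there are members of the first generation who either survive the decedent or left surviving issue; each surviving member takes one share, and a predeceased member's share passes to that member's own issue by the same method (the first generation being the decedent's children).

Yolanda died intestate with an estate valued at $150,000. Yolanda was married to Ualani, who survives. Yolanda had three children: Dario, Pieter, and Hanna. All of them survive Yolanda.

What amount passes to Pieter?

Pieter receives $40,000.

Ualani takes one-fifth of $150,000 = $30,000. The remaining $120,000 passes to the descendants.
The descendants' portion ($120,000) is divided into 3 shares of $40,000: Dario, Pieter, and Hanna each take $40,000.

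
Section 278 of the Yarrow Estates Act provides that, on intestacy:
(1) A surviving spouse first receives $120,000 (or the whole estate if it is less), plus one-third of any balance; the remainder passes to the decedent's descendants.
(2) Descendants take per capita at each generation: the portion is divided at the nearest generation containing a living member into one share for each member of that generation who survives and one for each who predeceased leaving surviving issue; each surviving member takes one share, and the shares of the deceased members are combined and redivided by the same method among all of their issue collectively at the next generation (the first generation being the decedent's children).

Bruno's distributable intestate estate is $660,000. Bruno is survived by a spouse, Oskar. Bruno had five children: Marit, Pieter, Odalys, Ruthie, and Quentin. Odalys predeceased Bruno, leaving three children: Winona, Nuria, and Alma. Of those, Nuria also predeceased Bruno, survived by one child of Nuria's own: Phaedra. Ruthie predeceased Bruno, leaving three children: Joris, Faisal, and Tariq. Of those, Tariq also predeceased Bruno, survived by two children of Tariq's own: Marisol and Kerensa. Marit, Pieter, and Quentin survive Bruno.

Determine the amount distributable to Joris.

Joris receives $24,000.

Oskar first takes $120,000, leaving a balance of $540,000. Oskar then takes one-third of the balance ($180,000), for a total of $300,000. The remaining $360,000 passes to the descendants.
The descendants' portion ($360,000) is divided at the children's generation into 5 shares of $72,000. Marit, Pieter, and Quentin each take $72,000. The 2 shares of the deceased (Odalys and Ruthie) are combined into a pool of $144,000.
That pool ($144,000) is divided at the grandchildren's generation into 6 shares of $24,000. Winona, Alma, Joris, and Faisal each take $24,000. The 2 shares of the deceased (Nuria and Tariq) are combined into a pool of $48,000.
That pool ($48,000) is divided at the great-grandchildren's generation equally among Phaedra, Marisol, and Kerensa: $16,000 each.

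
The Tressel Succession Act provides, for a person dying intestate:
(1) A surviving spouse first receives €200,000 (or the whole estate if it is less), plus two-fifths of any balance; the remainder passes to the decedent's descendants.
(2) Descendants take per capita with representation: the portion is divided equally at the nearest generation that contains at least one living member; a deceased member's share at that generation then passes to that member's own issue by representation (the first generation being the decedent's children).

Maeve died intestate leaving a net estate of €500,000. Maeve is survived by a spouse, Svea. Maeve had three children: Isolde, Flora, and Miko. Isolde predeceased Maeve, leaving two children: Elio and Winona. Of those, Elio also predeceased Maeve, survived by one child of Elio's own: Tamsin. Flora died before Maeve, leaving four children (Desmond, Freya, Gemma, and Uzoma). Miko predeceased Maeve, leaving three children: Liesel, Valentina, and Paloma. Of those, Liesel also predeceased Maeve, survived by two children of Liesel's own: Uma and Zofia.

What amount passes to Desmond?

Svea first takes €200,000, leaving a balance of €300,000. Svea then takes two-fifths of the balance (€120,000), for a total of €320,000. The remaining €180,000 passes to the descendants.
No child survives, so the initial division is made at the grandchildren's generation.
The descendants' portion (€180,000) is divided into 9 shares of €20,000: Winona, Desmond, Freya, Gemma, Uzoma, Valentina, and Paloma each take €20,000; Elio's €20,000 share passes to Elio's issue; Liesel's €20,000 share passes to Liesel's issue.
Elio's share (€20,000) passes entirely to Tamsin.
Liesel's share (€20,000) is divided into 2 shares of €10,000: Uma and Zofia each take €10,000.

Desmond receives €20,000.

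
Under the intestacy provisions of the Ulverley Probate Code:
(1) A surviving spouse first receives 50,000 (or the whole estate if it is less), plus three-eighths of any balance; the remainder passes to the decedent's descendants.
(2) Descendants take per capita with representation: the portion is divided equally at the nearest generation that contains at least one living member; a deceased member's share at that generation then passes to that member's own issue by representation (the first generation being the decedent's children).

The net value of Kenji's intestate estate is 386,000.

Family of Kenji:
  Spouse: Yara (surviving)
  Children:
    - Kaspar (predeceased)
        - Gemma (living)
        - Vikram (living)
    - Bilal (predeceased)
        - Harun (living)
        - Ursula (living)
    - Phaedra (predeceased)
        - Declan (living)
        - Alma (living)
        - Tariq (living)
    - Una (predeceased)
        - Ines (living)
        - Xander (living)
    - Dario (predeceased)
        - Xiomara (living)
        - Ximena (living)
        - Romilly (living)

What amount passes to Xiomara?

Yara first takes 50,000, leaving a balance of 336,000. Yara then takes three-eighths of the balance (126,000), for a total of 176,000. The remaining 210,000 passes to the descendants.
No child survives, so the initial division is made at the grandchildren's generation.
The descendants' portion (210,000) is divided into 12 shares of 17,500: Gemma, Vikram, Harun, Ursula, Declan, Alma, Tariq, Ines, Xander, Xiomara, Ximena, and Romilly each take 17,500.

Xiomara receives 17,500.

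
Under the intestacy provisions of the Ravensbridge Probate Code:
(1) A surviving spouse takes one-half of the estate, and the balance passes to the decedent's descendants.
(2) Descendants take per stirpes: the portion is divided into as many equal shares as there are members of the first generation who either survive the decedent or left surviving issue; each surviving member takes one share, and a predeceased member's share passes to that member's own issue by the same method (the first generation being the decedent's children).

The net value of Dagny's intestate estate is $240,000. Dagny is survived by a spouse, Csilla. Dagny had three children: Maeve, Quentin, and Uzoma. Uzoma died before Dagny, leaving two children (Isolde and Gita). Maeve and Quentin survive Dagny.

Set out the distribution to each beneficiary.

Csilla: $120,000; Maeve: $40,000; Quentin: $40,000; Isolde: $20,000; Gita: $20,000

Csilla takes one-half of $240,000 = $120,000. The remaining $120,000 passes to the descendants.
The descendants' portion ($120,000) is divided into 3 shares of $40,000: Maeve and Quentin each take $40,000; Uzoma's $40,000 share passes to Uzoma's issue.
Uzoma's share ($40,000) is divided into 2 shares of $20,000: Isolde and Gita each take $20,000.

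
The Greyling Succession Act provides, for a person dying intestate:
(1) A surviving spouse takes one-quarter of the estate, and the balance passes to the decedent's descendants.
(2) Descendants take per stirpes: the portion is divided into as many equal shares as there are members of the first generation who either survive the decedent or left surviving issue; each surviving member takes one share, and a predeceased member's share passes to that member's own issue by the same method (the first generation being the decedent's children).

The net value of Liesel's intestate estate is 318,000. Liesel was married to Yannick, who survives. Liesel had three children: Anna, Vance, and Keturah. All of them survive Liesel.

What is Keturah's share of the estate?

Keturah receives 79,500.

Yannick takes one-quarter of 318,000 = 79,500. The remaining 238,500 passes to the descendants.
The descendants' portion (238,500) is divided into 3 shares of 79,500: Anna, Vance, and Keturah each take 79,500.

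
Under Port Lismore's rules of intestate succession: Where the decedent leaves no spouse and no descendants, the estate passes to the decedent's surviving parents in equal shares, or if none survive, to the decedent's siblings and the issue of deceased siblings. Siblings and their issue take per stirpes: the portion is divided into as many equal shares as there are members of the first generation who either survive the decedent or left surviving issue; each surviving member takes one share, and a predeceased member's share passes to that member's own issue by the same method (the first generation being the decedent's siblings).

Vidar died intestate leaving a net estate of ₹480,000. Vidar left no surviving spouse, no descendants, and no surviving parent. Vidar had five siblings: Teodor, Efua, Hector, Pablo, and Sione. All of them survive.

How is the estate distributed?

Teodor: ₹96,000; Efua: ₹96,000; Hector: ₹96,000; Pablo: ₹96,000; Sione: ₹96,000

The entire ₹480,000 passes to the siblings and their issue.
That amount (₹480,000) is divided into 5 shares of ₹96,000: Teodor, Efua, Hector, Pablo, and Sione each take ₹96,000.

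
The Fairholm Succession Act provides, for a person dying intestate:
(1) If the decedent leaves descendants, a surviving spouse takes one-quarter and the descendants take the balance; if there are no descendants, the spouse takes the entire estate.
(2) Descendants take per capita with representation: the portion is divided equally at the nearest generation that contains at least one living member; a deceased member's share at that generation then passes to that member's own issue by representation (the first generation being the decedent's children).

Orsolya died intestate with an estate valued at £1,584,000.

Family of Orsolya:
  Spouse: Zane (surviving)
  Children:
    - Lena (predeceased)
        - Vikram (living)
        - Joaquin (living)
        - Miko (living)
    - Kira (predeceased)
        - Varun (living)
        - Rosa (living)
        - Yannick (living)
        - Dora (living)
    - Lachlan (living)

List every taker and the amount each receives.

Zane: £396,000; Vikram: £132,000; Joaquin: £132,000; Miko: £132,000; Varun: £99,000; Rosa: £99,000; Yannick: £99,000; Dora: £99,000; Lachlan: £396,000

Zane takes one-quarter of £1,584,000 = £396,000. The remaining £1,188,000 passes to the descendants.
The descendants' portion (£1,188,000) is divided into 3 shares of £396,000: Lachlan takes £396,000; Lena's £396,000 share passes to Lena's issue; Kira's £396,000 share passes to Kira's issue.
Lena's share (£396,000) is divided into 3 shares of £132,000: Vikram, Joaquin, and Miko each take £132,000.
Kira's share (£396,000) is divided into 4 shares of £99,000: Varun, Rosa, Yannick, and Dora each take £99,000.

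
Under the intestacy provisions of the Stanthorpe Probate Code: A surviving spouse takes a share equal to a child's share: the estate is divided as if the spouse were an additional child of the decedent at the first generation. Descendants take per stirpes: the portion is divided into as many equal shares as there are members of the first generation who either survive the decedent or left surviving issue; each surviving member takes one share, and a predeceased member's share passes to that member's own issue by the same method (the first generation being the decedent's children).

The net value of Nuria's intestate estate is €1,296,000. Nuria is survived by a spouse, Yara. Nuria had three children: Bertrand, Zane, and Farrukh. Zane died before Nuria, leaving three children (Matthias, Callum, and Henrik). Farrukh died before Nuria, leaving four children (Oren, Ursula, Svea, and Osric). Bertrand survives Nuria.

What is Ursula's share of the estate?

The spouse counts as an additional share at the children's level, so there are 4 primary shares of €324,000. Yara takes one such share (€324,000).
The children's combined portion (€972,000) is divided into 3 shares of €324,000: Bertrand takes €324,000; Zane's €324,000 share passes to Zane's issue; Farrukh's €324,000 share passes to Farrukh's issue.
Zane's share (€324,000) is divided into 3 shares of €108,000: Matthias, Callum, and Henrik each take €108,000.
Farrukh's share (€324,000) is divided into 4 shares of €81,000: Oren, Ursula, Svea, and Osric each take €81,000.

Ursula receives €81,000.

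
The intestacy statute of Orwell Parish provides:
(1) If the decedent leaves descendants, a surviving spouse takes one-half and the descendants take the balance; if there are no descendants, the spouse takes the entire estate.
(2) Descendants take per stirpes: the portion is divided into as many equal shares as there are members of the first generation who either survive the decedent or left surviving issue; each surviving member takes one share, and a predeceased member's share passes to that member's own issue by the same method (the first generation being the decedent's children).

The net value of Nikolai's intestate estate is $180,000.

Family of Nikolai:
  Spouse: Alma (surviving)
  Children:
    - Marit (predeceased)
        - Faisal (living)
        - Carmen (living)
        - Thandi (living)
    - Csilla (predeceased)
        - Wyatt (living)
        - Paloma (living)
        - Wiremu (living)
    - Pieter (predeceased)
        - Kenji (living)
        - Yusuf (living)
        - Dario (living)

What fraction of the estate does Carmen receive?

Carmen receives 1/18 of the estate.

Alma takes one-half of $180,000 = $90,000. The remaining $90,000 passes to the descendants.
The descendants' portion ($90,000) is divided into 3 shares of $30,000: Marit's $30,000 share passes to Marit's issue; Csilla's $30,000 share passes to Csilla's issue; Pieter's $30,000 share passes to Pieter's issue.
Marit's share ($30,000) is divided into 3 shares of $10,000: Faisal, Carmen, and Thandi each take $10,000.
Csilla's share ($30,000) is divided into 3 shares of $10,000: Wyatt, Paloma, and Wiremu each take $10,000.
Pieter's share ($30,000) is divided into 3 shares of $10,000: Kenji, Yusuf, and Dario each take $10,000.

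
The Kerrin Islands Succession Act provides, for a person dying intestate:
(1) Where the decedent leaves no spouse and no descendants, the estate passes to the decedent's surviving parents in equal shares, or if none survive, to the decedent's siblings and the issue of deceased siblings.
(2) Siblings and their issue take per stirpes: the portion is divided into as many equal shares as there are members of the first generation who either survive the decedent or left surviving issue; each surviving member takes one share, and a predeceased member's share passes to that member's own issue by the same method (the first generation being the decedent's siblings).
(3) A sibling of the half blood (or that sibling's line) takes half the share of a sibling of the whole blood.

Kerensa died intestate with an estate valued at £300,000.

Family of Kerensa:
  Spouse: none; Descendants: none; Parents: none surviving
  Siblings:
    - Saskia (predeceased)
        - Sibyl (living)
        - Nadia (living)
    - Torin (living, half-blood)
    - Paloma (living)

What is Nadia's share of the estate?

Nadia receives £60,000.

The entire £300,000 passes to the siblings and their issue.
Counting each half-blood sibling's line as half a unit, there are 5/2 units in £300,000, so one unit is £120,000. Whole-blood lines (Saskia and Paloma) take £120,000 each; half-blood lines (Torin) take £60,000 each.
Saskia's share (£120,000) is divided into 2 shares of £60,000: Sibyl and Nadia each take £60,000.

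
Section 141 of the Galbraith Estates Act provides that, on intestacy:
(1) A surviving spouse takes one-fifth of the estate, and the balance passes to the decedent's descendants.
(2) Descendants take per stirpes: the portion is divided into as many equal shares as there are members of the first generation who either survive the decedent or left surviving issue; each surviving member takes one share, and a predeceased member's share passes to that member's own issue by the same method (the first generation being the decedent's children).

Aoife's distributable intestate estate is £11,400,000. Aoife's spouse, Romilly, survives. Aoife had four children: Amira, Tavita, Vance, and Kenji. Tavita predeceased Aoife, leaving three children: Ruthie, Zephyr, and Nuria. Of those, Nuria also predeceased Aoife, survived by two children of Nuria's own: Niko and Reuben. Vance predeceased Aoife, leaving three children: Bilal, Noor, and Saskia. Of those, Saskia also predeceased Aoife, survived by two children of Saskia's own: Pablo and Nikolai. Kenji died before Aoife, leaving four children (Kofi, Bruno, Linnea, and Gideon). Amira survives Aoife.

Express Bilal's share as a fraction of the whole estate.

Romilly takes one-fifth of £11,400,000 = £2,280,000. The remaining £9,120,000 passes to the descendants.
The descendants' portion (£9,120,000) is divided into 4 shares of £2,280,000: Amira takes £2,280,000; Tavita's £2,280,000 share passes to Tavita's issue; Vance's £2,280,000 share passes to Vance's issue; Kenji's £2,280,000 share passes to Kenji's issue.
Tavita's share (£2,280,000) is divided into 3 shares of £760,000: Ruthie and Zephyr each take £760,000; Nuria's £760,000 share passes to Nuria's issue.
Nuria's share (£760,000) is divided into 2 shares of £380,000: Niko and Reuben each take £380,000.
Vance's share (£2,280,000) is divided into 3 shares of £760,000: Bilal and Noor each take £760,000; Saskia's £760,000 share passes to Saskia's issue.
Saskia's share (£760,000) is divided into 2 shares of £380,000: Pablo and Nikolai each take £380,000.
Kenji's share (£2,280,000) is divided into 4 shares of £570,000: Kofi, Bruno, Linnea, and Gideon each take £570,000.

Bilal receives 1/15 of the estate.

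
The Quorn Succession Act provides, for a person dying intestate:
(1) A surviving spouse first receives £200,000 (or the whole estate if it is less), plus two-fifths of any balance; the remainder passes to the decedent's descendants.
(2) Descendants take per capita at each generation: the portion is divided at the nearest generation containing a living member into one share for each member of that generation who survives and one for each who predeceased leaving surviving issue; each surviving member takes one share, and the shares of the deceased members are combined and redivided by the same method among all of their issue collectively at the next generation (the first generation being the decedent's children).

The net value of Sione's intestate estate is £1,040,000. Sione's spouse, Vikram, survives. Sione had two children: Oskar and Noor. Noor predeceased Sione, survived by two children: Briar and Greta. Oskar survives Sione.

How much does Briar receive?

Briar receives £126,000.

Vikram first takes £200,000, leaving a balance of £840,000. Vikram then takes two-fifths of the balance (£336,000), for a total of £536,000. The remaining £504,000 passes to the descendants.
The descendants' portion (£504,000) is divided at the children's generation into 2 shares of £252,000. Oskar takes £252,000. The remaining share for the deceased Noor (£252,000) is carried to the next generation.
That pool (£252,000) is divided at the grandchildren's generation equally among Briar and Greta: £126,000 each.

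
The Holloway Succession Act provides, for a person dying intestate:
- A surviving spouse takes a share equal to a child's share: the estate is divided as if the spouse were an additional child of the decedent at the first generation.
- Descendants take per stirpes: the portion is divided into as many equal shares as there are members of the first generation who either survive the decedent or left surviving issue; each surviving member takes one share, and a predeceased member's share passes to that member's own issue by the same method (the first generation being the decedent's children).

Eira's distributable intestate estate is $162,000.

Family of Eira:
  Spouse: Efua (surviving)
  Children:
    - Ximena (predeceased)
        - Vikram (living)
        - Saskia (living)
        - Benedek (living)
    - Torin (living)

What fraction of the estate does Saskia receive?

Saskia receives 1/9 of the estate.

The spouse counts as an additional share at the children's level, so there are 3 primary shares of $54,000. Efua takes one such share ($54,000).
The children's combined portion ($108,000) is divided into 2 shares of $54,000: Torin takes $54,000; Ximena's $54,000 share passes to Ximena's issue.
Ximena's share ($54,000) is divided into 3 shares of $18,000: Vikram, Saskia, and Benedek each take $18,000.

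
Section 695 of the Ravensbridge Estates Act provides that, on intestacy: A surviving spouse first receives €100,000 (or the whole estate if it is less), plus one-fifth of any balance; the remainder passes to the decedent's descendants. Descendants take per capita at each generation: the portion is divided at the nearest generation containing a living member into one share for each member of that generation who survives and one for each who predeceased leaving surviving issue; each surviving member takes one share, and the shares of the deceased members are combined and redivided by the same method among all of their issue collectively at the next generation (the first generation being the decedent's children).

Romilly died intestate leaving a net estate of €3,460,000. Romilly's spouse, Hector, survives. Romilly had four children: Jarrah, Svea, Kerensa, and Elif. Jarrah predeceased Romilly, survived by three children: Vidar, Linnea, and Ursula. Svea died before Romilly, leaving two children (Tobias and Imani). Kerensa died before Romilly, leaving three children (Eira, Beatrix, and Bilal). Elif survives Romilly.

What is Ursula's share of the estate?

Hector first takes €100,000, leaving a balance of €3,360,000. Hector then takes one-fifth of the balance (€672,000), for a total of €772,000. The remaining €2,688,000 passes to the descendants.
The descendants' portion (€2,688,000) is divided at the children's generation into 4 shares of €672,000. Elif takes €672,000. The 3 shares of the deceased (Jarrah, Svea, and Kerensa) are combined into a pool of €2,016,000.
That pool (€2,016,000) is divided at the grandchildren's generation equally among Vidar, Linnea, Ursula, Tobias, Imani, Eira, Beatrix, and Bilal: €252,000 each.

Ursula receives €252,000.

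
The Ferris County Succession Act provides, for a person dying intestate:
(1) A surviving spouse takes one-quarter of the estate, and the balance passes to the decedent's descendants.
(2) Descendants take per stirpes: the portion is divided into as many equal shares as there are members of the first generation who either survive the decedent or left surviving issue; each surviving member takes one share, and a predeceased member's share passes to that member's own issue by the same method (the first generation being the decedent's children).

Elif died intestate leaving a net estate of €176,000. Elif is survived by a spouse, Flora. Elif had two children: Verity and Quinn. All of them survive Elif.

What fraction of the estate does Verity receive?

Flora takes one-quarter of €176,000 = €44,000. The remaining €132,000 passes to the descendants.
The descendants' portion (€132,000) is divided into 2 shares of €66,000: Verity and Quinn each take €66,000.

Verity receives 3/8 of the estate.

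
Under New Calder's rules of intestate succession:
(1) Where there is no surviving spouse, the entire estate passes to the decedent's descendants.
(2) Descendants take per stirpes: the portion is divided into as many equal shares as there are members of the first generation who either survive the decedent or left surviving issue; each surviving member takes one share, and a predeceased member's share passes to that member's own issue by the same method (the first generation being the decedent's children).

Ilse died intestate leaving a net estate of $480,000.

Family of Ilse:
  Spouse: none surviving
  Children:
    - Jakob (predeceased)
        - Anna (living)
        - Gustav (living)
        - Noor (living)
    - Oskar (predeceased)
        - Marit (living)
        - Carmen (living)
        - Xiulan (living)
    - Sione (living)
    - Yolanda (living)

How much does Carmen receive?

The entire $480,000 passes to the descendants.
That amount ($480,000) is divided into 4 shares of $120,000: Sione and Yolanda each take $120,000; Jakob's $120,000 share passes to Jakob's issue; Oskar's $120,000 share passes to Oskar's issue.
Jakob's share ($120,000) is divided into 3 shares of $40,000: Anna, Gustav, and Noor each take $40,000.
Oskar's share ($120,000) is divided into 3 shares of $40,000: Marit, Carmen, and Xiulan each take $40,000.

Carmen receives $40,000.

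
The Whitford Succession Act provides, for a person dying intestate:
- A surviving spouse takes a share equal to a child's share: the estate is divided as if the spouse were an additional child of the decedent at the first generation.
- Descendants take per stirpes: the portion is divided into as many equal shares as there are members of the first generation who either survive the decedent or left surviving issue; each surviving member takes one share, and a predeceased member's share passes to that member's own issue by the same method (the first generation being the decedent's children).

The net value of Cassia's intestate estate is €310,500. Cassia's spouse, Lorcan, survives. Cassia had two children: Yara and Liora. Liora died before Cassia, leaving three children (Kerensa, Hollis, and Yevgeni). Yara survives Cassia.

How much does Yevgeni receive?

Yevgeni receives €34,500.

The spouse counts as an additional share at the children's level, so there are 3 primary shares of €103,500. Lorcan takes one such share (€103,500).
The children's combined portion (€207,000) is divided into 2 shares of €103,500: Yara takes €103,500; Liora's €103,500 share passes to Liora's issue.
Liora's share (€103,500) is divided into 3 shares of €34,500: Kerensa, Hollis, and Yevgeni each take €34,500.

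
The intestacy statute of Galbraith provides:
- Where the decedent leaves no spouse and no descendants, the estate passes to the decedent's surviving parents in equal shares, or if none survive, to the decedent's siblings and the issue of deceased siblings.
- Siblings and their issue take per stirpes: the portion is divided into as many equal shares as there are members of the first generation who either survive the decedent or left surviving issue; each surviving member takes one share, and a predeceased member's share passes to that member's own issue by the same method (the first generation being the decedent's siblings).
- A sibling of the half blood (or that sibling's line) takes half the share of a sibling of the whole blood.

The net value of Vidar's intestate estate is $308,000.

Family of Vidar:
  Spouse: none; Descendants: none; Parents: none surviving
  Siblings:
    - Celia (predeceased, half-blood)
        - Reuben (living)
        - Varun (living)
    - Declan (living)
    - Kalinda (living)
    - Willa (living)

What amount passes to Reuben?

The entire $308,000 passes to the siblings and their issue.
Counting each half-blood sibling's line as half a unit, there are 7/2 units in $308,000, so one unit is $88,000. Whole-blood lines (Declan, Kalinda, and Willa) take $88,000 each; half-blood lines (Celia) take $44,000 each.
Celia's share ($44,000) is divided into 2 shares of $22,000: Reuben and Varun each take $22,000.

Reuben receives $22,000.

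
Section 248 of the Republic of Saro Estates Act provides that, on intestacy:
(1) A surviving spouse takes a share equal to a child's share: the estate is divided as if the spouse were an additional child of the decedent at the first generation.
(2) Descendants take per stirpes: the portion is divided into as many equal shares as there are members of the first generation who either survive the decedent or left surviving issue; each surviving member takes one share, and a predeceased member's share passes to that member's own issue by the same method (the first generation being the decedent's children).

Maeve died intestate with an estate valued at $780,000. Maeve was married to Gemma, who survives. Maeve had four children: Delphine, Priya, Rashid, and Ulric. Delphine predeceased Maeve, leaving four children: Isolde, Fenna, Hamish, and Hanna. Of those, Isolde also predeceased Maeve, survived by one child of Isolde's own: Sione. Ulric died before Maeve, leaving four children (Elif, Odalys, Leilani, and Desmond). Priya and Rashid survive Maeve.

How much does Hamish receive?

The spouse counts as an additional share at the children's level, so there are 5 primary shares of $156,000. Gemma takes one such share ($156,000).
The children's combined portion ($624,000) is divided into 4 shares of $156,000: Priya and Rashid each take $156,000; Delphine's $156,000 share passes to Delphine's issue; Ulric's $156,000 share passes to Ulric's issue.
Delphine's share ($156,000) is divided into 4 shares of $39,000: Fenna, Hamish, and Hanna each take $39,000; Isolde's $39,000 share passes to Isolde's issue.
Isolde's share ($39,000) passes entirely to Sione.
Ulric's share ($156,000) is divided into 4 shares of $39,000: Elif, Odalys, Leilani, and Desmond each take $39,000.

Hamish receives $39,000.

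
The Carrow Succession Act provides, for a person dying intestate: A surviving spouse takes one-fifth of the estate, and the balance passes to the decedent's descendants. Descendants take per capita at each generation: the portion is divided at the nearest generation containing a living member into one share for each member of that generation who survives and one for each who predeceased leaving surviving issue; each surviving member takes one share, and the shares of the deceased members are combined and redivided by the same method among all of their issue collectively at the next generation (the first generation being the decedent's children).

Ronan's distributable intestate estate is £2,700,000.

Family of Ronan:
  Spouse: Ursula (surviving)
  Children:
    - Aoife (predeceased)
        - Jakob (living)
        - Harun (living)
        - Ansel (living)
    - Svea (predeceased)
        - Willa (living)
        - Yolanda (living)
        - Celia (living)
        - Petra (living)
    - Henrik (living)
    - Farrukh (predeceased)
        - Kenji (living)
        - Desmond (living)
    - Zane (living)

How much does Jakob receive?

Ursula takes one-fifth of £2,700,000 = £540,000. The remaining £2,160,000 passes to the descendants.
The descendants' portion (£2,160,000) is divided at the children's generation into 5 shares of £432,000. Henrik and Zane each take £432,000. The 3 shares of the deceased (Aoife, Svea, and Farrukh) are combined into a pool of £1,296,000.
That pool (£1,296,000) is divided at the grandchildren's generation equally among Jakob, Harun, Ansel, Willa, Yolanda, Celia, Petra, Kenji, and Desmond: £144,000 each.

Jakob receives £144,000.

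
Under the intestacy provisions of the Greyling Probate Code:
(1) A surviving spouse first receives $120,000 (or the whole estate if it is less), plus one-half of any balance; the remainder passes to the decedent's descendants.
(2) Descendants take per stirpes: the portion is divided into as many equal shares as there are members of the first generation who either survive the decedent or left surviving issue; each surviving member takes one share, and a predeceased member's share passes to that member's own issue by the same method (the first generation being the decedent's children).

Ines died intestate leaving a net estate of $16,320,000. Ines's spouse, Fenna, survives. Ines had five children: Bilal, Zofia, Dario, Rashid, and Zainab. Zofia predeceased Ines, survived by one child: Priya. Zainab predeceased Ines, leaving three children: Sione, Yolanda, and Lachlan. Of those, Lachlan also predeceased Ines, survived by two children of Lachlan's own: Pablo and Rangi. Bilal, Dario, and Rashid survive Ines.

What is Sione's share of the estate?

Sione receives $540,000.

Fenna first takes $120,000, leaving a balance of $16,200,000. Fenna then takes one-half of the balance ($8,100,000), for a total of $8,220,000. The remaining $8,100,000 passes to the descendants.
The descendants' portion ($8,100,000) is divided into 5 shares of $1,620,000: Bilal, Dario, and Rashid each take $1,620,000; Zofia's $1,620,000 share passes to Zofia's issue; Zainab's $1,620,000 share passes to Zainab's issue.
Zofia's share ($1,620,000) passes entirely to Priya.
Zainab's share ($1,620,000) is divided into 3 shares of $540,000: Sione and Yolanda each take $540,000; Lachlan's $540,000 share passes to Lachlan's issue.
Lachlan's share ($540,000) is divided into 2 shares of $270,000: Pablo and Rangi each take $270,000.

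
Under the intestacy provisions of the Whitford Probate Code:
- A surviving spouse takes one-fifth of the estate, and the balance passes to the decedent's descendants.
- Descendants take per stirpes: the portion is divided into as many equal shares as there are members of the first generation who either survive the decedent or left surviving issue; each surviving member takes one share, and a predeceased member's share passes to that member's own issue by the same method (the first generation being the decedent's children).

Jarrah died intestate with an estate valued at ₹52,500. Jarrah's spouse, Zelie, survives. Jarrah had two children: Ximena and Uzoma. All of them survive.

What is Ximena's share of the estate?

Ximena receives ₹21,000.

Zelie takes one-fifth of ₹52,500 = ₹10,500. The remaining ₹42,000 passes to the descendants.
The descendants' portion (₹42,000) is divided into 2 shares of ₹21,000: Ximena and Uzoma each take ₹21,000.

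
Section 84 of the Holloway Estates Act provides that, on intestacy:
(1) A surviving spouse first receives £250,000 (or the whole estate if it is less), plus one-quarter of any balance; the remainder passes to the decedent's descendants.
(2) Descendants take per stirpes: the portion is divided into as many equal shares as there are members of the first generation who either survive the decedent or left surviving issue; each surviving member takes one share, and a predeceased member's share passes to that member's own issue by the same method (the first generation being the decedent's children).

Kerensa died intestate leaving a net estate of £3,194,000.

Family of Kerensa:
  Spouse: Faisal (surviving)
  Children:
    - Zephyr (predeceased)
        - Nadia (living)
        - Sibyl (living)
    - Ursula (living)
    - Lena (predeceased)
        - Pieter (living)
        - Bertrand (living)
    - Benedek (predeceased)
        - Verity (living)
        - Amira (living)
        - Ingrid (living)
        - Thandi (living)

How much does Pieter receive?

Faisal first takes £250,000, leaving a balance of £2,944,000. Faisal then takes one-quarter of the balance (£736,000), for a total of £986,000. The remaining £2,208,000 passes to the descendants.
The descendants' portion (£2,208,000) is divided into 4 shares of £552,000: Ursula takes £552,000; Zephyr's £552,000 share passes to Zephyr's issue; Lena's £552,000 share passes to Lena's issue; Benedek's £552,000 share passes to Benedek's issue.
Zephyr's share (£552,000) is divided into 2 shares of £276,000: Nadia and Sibyl each take £276,000.
Lena's share (£552,000) is divided into 2 shares of £276,000: Pieter and Bertrand each take £276,000.
Benedek's share (£552,000) is divided into 4 shares of £138,000: Verity, Amira, Ingrid, and Thandi each take £138,000.

Pieter receives £276,000.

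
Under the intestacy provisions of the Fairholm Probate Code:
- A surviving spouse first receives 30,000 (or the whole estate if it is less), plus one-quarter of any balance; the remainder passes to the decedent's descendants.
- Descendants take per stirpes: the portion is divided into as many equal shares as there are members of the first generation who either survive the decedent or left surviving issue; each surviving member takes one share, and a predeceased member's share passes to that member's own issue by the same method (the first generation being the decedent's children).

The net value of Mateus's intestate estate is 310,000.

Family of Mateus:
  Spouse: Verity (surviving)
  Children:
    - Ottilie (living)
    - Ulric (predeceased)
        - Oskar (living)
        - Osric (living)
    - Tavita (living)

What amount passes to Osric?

Osric receives 35,000.

Verity first takes 30,000, leaving a balance of 280,000. Verity then takes one-quarter of the balance (70,000), for a total of 100,000. The remaining 210,000 passes to the descendants.
The descendants' portion (210,000) is divided into 3 shares of 70,000: Ottilie and Tavita each take 70,000; Ulric's 70,000 share passes to Ulric's issue.
Ulric's share (70,000) is divided into 2 shares of 35,000: Oskar and Osric each take 35,000.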